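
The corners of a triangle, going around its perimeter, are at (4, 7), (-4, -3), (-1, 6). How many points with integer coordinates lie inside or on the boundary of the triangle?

Using the shoelace formula, 2A = |[4·(-3) − (-4)·7] + [(-4)·6 − (-1)·(-3)] + [(-1)·7 − 4·6]| = 42, so the area is 21.
Summing gcd(|Δx|,|Δy|) over the edges gives the boundary count: gcd(8,10) + gcd(3,9) + gcd(5,1) = 2+3+1 = 6.
Pick's theorem gives I = A − B/2 + 1 = 21 − 6/2 + 1 = 19, so the closed region contains I + B = 19 + 6 = 25 lattice points.

25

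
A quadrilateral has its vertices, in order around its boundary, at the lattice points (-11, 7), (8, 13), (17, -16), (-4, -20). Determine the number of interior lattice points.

599

By the shoelace formula, twice the signed area is |[(-11)·13 − 8·7] + [8·(-16) − 17·13] + [17·(-20) − (-4)·(-16)] + [(-4)·7 − (-11)·(-20)]| = 1200, so the area is 600.
The number of boundary lattice points is Σ gcd(|Δx|,|Δy|) = gcd(19,6) + gcd(9,29) + gcd(21,4) + gcd(7,27) = 1+1+1+1 = 4.
Pick's theorem gives I = A − B/2 + 1 = 600 − 4/2 + 1 = 599.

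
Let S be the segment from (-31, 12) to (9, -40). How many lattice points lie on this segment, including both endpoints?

5

The number of lattice points on a segment between lattice points is gcd(|Δx|,|Δy|) + 1 = gcd(40,52) + 1 = 4 + 1 = 5.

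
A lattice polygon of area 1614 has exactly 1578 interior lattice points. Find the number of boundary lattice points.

Pick's theorem gives A = I + B/2 − 1, so B = 2(A − I + 1) = 2(1614 − 1578 + 1) = 74.

74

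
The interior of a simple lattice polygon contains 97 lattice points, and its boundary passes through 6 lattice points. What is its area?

By Pick's theorem, A = I + B/2 − 1 = 97 + 6/2 − 1 = 99.

99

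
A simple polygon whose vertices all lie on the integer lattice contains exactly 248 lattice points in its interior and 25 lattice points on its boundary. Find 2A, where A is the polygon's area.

519

Pick's theorem states A = I + B/2 − 1, so A = 248 + 25/2 − 1 = 519/2.
Hence 2A = 519.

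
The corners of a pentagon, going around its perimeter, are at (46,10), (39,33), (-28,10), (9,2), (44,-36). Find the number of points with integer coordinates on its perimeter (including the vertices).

6

The number of boundary lattice points is Σ gcd(|Δx|,|Δy|) = gcd(7,23) + gcd(67,23) + gcd(37,8) + gcd(35,38) + gcd(2,46) = 1+1+1+1+2 = 6.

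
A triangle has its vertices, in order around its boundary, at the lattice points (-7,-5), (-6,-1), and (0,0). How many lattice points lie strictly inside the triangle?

11

The shoelace formula gives twice the area as |[(-7)·(-1) − (-6)·(-5)] + [(-6)·0 − 0·(-1)] + [0·(-5) − (-7)·0]| = 23, so the area is 11.5.
Along each edge there are gcd(|Δx|,|Δy|)+1 lattice points, so counting each shared vertex once the boundary has gcd(1,4) + gcd(6,1) + gcd(7,5) = 1+1+1 = 3.
Pick's theorem gives I = A − B/2 + 1 = 11.5 − 3/2 + 1 = 11.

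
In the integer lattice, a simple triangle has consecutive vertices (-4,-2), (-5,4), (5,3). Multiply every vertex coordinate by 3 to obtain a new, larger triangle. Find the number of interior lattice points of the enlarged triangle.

262

The shoelace formula gives twice the area as |((-4)·4 − (-5)·(-2)) + ((-5)·3 − 5·4) + (5·(-2) − (-4)·3)| = 59, so the area is 59/2.
Along each edge there are gcd(|Δx|,|Δy|)+1 lattice points, so counting each shared vertex once the boundary has gcd(1,6) + gcd(10,1) + gcd(9,5) = 1+1+1 = 3.
Scaling by 3 multiplies the area by 3² = 9 (so the new area is 265.5) and multiplies the boundary lattice-point count by 3, giving 9.
By Pick's theorem, the interior count of the dilated polygon is 265.5 − 9/2 + 1 = 262.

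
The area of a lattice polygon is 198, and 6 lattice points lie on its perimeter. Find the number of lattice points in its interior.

Pick's theorem A = I + B/2 − 1 rearranges to I = A − B/2 + 1 = 198 − 6/2 + 1 = 196.

196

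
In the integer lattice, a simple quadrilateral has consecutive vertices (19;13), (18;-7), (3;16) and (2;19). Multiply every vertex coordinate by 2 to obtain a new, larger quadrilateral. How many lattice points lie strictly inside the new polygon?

733

By the shoelace formula, twice the signed area is |[19·(-7) − 18·13] + [18·16 − 3·(-7)] + [3·19 − 2·16] + [2·13 − 19·19]| = 368, so the area is 184.
The number of boundary lattice points is Σ gcd(|Δx|,|Δy|) = gcd(1,20) + gcd(15,23) + gcd(1,3) + gcd(17,6) = 1+1+1+1 = 4.
Scaling by 2 multiplies the area by 2² = 4 (so the new area is 736) and multiplies the boundary lattice-point count by 2, giving 8.
By Pick's theorem, the interior count of the dilated polygon is 736 − 8/2 + 1 = 733.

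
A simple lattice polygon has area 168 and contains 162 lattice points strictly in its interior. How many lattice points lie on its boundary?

Pick's theorem gives A = I + B/2 − 1, so B = 2(A − I + 1) = 2(168 − 162 + 1) = 14.

14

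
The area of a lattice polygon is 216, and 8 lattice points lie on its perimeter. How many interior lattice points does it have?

Pick's theorem A = I + B/2 − 1 rearranges to I = A − B/2 + 1 = 216 − 8/2 + 1 = 213.

213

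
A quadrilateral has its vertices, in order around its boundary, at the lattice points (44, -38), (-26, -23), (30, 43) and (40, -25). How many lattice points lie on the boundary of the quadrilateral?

Summing gcd(|Δx|,|Δy|) over the edges gives the boundary count: gcd(70,15) + gcd(56,66) + gcd(10,68) + gcd(4,13) = 5+2+2+1 = 10.

10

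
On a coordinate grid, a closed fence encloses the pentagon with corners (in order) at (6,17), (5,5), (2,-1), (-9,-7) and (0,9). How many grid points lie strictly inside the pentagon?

By the shoelace formula, twice the signed area is |(6·5 − 5·17) + (5·(-1) − 2·5) + (2·(-7) − (-9)·(-1)) + ((-9)·9 − 0·(-7)) + (0·17 − 6·9)| = 228, so the area is 114.
The number of boundary lattice points is Σ gcd(|Δx|,|Δy|) = gcd(1,12) + gcd(3,6) + gcd(11,6) + gcd(9,16) + gcd(6,8) = 1+3+1+1+2 = 8.
Pick's theorem gives I = A − B/2 + 1 = 114 − 8/2 + 1 = 111.

111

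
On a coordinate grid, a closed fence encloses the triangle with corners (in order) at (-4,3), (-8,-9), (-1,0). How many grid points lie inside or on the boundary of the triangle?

By the shoelace formula, twice the signed area is |[(-4)·(-9) − (-8)·3] + [(-8)·0 − (-1)·(-9)] + [(-1)·3 − (-4)·0]| = 48, so the area is 24.
Summing gcd(|Δx|,|Δy|) over the edges gives the boundary count: gcd(4,12) + gcd(7,9) + gcd(3,3) = 4+1+3 = 8.
Pick's theorem gives I = A − B/2 + 1 = 24 − 8/2 + 1 = 21, so the closed region contains I + B = 21 + 8 = 29 lattice points.

29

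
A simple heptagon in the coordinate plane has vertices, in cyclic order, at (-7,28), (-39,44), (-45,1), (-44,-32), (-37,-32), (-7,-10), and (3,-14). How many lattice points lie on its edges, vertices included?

The number of boundary lattice points is Σ gcd(|Δx|,|Δy|) = gcd(32,16) + gcd(6,43) + gcd(1,33) + gcd(7,0) + gcd(30,22) + gcd(10,4) + gcd(10,42) = 16+1+1+7+2+2+2 = 31.

31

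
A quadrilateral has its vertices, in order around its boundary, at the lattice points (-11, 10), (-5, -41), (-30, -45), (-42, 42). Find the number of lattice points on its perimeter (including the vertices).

Summing gcd(|Δx|,|Δy|) over the edges gives the boundary count: gcd(6,51) + gcd(25,4) + gcd(12,87) + gcd(31,32) = 3+1+3+1 = 8.

8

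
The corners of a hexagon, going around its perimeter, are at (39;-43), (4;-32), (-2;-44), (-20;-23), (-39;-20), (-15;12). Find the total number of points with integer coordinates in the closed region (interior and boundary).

1630

The shoelace formula gives twice the area as |[39·(-32) − 4·(-43)] + [4·(-44) − (-2)·(-32)] + [(-2)·(-23) − (-20)·(-44)] + [(-20)·(-20) − (-39)·(-23)] + [(-39)·12 − (-15)·(-20)] + [(-15)·(-43) − 39·12]| = 3238, so the area is 1619.
The number of boundary lattice points is Σ gcd(|Δx|,|Δy|) = gcd(35,11) + gcd(6,12) + gcd(18,21) + gcd(19,3) + gcd(24,32) + gcd(54,55) = 1+6+3+1+8+1 = 20.
Pick's theorem gives I = A − B/2 + 1 = 1619 − 20/2 + 1 = 1610, so the closed region contains I + B = 1610 + 20 = 1630 lattice points.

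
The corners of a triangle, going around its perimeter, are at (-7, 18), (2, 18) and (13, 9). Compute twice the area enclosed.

81

The shoelace formula gives twice the area as |((-7)·18 − 2·18) + (2·9 − 13·18) + (13·18 − (-7)·9)| = 81, so the area is 81/2.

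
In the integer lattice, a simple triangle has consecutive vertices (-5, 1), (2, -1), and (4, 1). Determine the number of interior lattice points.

The shoelace formula gives twice the area as |[(-5)·(-1) − 2·1] + [2·1 − 4·(-1)] + [4·1 − (-5)·1]| = 18, so the area is 9.
Summing gcd(|Δx|,|Δy|) over the edges gives the boundary count: gcd(7,2) + gcd(2,2) + gcd(9,0) = 1+2+9 = 12.
Pick's theorem gives I = A − B/2 + 1 = 9 − 12/2 + 1 = 4.

4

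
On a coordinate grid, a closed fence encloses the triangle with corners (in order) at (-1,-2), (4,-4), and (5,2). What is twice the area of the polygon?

32

The shoelace formula gives twice the area as |((-1)·(-4) − 4·(-2)) + (4·2 − 5·(-4)) + (5·(-2) − (-1)·2)| = 32, so the area is 16.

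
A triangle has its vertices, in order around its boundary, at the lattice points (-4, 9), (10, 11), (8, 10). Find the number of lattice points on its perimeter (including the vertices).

The number of boundary lattice points is Σ gcd(|Δx|,|Δy|) = gcd(14,2) + gcd(2,1) + gcd(12,1) = 2+1+1 = 4.

4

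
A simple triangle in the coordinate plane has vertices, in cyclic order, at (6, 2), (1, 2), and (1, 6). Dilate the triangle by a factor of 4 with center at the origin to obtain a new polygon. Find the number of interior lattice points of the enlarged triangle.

141

The shoelace formula gives twice the area as |(6·2 − 1·2) + (1·6 − 1·2) + (1·2 − 6·6)| = 20, so the area is 10.
Summing gcd(|Δx|,|Δy|) over the edges gives the boundary count: gcd(5,0) + gcd(0,4) + gcd(5,4) = 5+4+1 = 10.
Scaling by 4 multiplies the area by 4² = 16 (so the new area is 160) and multiplies the boundary lattice-point count by 4, giving 40.
By Pick's theorem, the interior count of the dilated polygon is 160 − 40/2 + 1 = 141.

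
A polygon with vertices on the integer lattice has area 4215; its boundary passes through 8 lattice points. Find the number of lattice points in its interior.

4212

Pick's theorem A = I + B/2 − 1 rearranges to I = A − B/2 + 1 = 4215 − 8/2 + 1 = 4212.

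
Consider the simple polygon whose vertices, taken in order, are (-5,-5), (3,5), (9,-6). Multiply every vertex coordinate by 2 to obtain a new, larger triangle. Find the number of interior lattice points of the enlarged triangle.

By the shoelace formula, twice the signed area is |[(-5)·5 − 3·(-5)] + [3·(-6) − 9·5] + [9·(-5) − (-5)·(-6)]| = 148, so the area is 74.
The number of boundary lattice points is Σ gcd(|Δx|,|Δy|) = gcd(8,10) + gcd(6,11) + gcd(14,1) = 2+1+1 = 4.
Scaling by 2 multiplies the area by 2² = 4 (so the new area is 296) and multiplies the boundary lattice-point count by 2, giving 8.
By Pick's theorem, the interior count of the dilated polygon is 296 − 8/2 + 1 = 293.

293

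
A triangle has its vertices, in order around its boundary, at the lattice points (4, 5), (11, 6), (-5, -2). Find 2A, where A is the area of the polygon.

40

The shoelace formula gives twice the area as |[4·6 − 11·5] + [11·(-2) − (-5)·6] + [(-5)·5 − 4·(-2)]| = 40, so the area is 20.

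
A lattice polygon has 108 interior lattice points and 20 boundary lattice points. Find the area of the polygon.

117

By Pick's theorem, A = I + B/2 − 1 = 108 + 20/2 − 1 = 117.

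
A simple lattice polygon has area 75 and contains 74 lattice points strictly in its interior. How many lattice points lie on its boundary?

Pick's theorem gives A = I + B/2 − 1, so B = 2(A − I + 1) = 2(75 − 74 + 1) = 4.

4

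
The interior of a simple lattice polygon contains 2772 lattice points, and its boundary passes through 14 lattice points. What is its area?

2778

Pick's theorem states A = I + B/2 − 1, so A = 2772 + 14/2 − 1 = 2778.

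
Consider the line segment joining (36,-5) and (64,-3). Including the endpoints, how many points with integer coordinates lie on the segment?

The number of lattice points on a segment between lattice points is gcd(|Δx|,|Δy|) + 1 = gcd(28,2) + 1 = 2 + 1 = 3.

3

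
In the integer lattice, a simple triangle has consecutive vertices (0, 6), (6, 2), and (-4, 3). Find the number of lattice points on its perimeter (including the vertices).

Summing gcd(|Δx|,|Δy|) over the edges gives the boundary count: gcd(6,4) + gcd(10,1) + gcd(4,3) = 2+1+1 = 4.

4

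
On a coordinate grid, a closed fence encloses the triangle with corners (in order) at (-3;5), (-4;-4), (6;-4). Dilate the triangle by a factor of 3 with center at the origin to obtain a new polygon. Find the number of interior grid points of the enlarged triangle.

376

By the shoelace formula, twice the signed area is |((-3)·(-4) − (-4)·5) + ((-4)·(-4) − 6·(-4)) + (6·5 − (-3)·(-4))| = 90, so the area is 45.
Along each edge there are gcd(|Δx|,|Δy|)+1 lattice points, so counting each shared vertex once the boundary has gcd(1,9) + gcd(10,0) + gcd(9,9) = 1+10+9 = 20.
Scaling by 3 multiplies the area by 3² = 9 (so the new area is 405) and multiplies the boundary lattice-point count by 3, giving 60.
By Pick's theorem, the interior count of the dilated polygon is 405 − 60/2 + 1 = 376.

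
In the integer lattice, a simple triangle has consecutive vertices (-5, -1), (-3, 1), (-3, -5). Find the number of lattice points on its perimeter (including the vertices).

10

The number of boundary lattice points is Σ gcd(|Δx|,|Δy|) = gcd(2,2) + gcd(0,6) + gcd(2,4) = 2+6+2 = 10.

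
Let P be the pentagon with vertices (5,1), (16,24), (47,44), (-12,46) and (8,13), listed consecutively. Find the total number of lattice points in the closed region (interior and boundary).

The shoelace formula gives twice the area as |(5·24 − 16·1) + (16·44 − 47·24) + (47·46 − (-12)·44) + ((-12)·13 − 8·46) + (8·1 − 5·13)| = 1789, so the area is 894.5.
Summing gcd(|Δx|,|Δy|) over the edges gives the boundary count: gcd(11,23) + gcd(31,20) + gcd(59,2) + gcd(20,33) + gcd(3,12) = 1+1+1+1+3 = 7.
Pick's theorem gives I = A − B/2 + 1 = 894.5 − 7/2 + 1 = 892, so the closed region contains I + B = 892 + 7 = 899 lattice points.

899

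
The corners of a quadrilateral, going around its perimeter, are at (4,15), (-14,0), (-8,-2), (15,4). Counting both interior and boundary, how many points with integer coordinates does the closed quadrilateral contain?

By the shoelace formula, twice the signed area is |(4·0 − (-14)·15) + ((-14)·(-2) − (-8)·0) + ((-8)·4 − 15·(-2)) + (15·15 − 4·4)| = 445, so the area is 222.5.
Along each edge there are gcd(|Δx|,|Δy|)+1 lattice points, so counting each shared vertex once the boundary has gcd(18,15) + gcd(6,2) + gcd(23,6) + gcd(11,11) = 3+2+1+11 = 17.
Pick's theorem gives I = A − B/2 + 1 = 222.5 − 17/2 + 1 = 215, so the closed region contains I + B = 215 + 17 = 232 lattice points.

232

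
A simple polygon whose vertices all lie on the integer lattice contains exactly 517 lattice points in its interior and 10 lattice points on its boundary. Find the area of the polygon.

521

Pick's theorem states A = I + B/2 − 1, so A = 517 + 10/2 − 1 = 521.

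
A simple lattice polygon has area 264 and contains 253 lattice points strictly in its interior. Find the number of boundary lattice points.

Pick's theorem gives A = I + B/2 − 1, so B = 2(A − I + 1) = 2(264 − 253 + 1) = 24.

24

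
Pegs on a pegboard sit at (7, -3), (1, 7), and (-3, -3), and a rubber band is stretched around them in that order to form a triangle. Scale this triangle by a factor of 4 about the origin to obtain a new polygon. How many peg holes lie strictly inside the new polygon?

The shoelace formula gives twice the area as |[7·7 − 1·(-3)] + [1·(-3) − (-3)·7] + [(-3)·(-3) − 7·(-3)]| = 100, so the area is 50.
The number of boundary lattice points is Σ gcd(|Δx|,|Δy|) = gcd(6,10) + gcd(4,10) + gcd(10,0) = 2+2+10 = 14.
Scaling by 4 multiplies the area by 4² = 16 (so the new area is 800) and multiplies the boundary lattice-point count by 4, giving 56.
By Pick's theorem, the interior count of the dilated polygon is 800 − 56/2 + 1 = 773.

773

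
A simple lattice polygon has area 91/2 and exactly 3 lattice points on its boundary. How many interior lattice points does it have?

45

Pick's theorem A = I + B/2 − 1 rearranges to I = A − B/2 + 1 = 91/2 − 3/2 + 1 = 45.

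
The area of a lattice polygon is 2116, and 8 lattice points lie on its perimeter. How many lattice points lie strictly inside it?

From Pick's theorem, I = A − B/2 + 1 = 2116 − 8/2 + 1 = 2113.

2113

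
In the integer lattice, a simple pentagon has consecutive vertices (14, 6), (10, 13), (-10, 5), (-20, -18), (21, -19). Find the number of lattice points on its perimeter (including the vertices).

Along each edge there are gcd(|Δx|,|Δy|)+1 lattice points, so counting each shared vertex once the boundary has gcd(4,7) + gcd(20,8) + gcd(10,23) + gcd(41,1) + gcd(7,25) = 1+4+1+1+1 = 8.

8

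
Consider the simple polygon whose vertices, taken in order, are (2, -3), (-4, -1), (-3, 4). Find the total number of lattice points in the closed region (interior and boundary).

Using the shoelace formula, 2A = |[2·(-1) − (-4)·(-3)] + [(-4)·4 − (-3)·(-1)] + [(-3)·(-3) − 2·4]| = 32, so the area is 16.
Summing gcd(|Δx|,|Δy|) over the edges gives the boundary count: gcd(6,2) + gcd(1,5) + gcd(5,7) = 2+1+1 = 4.
Pick's theorem gives I = A − B/2 + 1 = 16 − 4/2 + 1 = 15, so the closed region contains I + B = 15 + 4 = 19 lattice points.

19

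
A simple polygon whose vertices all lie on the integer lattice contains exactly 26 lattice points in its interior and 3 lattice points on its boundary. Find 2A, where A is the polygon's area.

By Pick's theorem, A = I + B/2 − 1 = 26 + 3/2 − 1 = 53/2.
Hence 2A = 53.

53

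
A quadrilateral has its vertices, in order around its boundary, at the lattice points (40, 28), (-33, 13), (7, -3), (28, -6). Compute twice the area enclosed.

2518

Using the shoelace formula, 2A = |[40·13 − (-33)·28] + [(-33)·(-3) − 7·13] + [7·(-6) − 28·(-3)] + [28·28 − 40·(-6)]| = 2518, so the area is 1259.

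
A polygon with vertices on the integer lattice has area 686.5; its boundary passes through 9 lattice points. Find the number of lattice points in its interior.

From Pick's theorem, I = A − B/2 + 1 = 686.5 − 9/2 + 1 = 683.

683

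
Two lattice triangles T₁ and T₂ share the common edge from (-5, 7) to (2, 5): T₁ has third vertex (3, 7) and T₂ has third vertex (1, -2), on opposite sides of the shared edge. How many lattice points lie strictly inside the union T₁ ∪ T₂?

28

The union is the simple quadrilateral with vertices (-5, 7), (3, 7), (2, 5), (1, -2) in order.
The shoelace formula gives twice the area as |[(-5)·7 − 3·7] + [3·5 − 2·7] + [2·(-2) − 1·5] + [1·7 − (-5)·(-2)]| = 67, so the area is 33.5.
Summing gcd(|Δx|,|Δy|) over the edges gives the boundary count: gcd(8,0) + gcd(1,2) + gcd(1,7) + gcd(6,9) = 8+1+1+3 = 13.
By Pick's theorem I = A − B/2 + 1 = 33.5 − 13/2 + 1 = 28.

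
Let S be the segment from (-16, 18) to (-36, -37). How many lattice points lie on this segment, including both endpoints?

The number of lattice points on a segment between lattice points is gcd(|Δx|,|Δy|) + 1 = gcd(20,55) + 1 = 5 + 1 = 6.

6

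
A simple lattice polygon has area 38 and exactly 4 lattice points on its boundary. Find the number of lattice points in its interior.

From Pick's theorem, I = A − B/2 + 1 = 38 − 4/2 + 1 = 37.

37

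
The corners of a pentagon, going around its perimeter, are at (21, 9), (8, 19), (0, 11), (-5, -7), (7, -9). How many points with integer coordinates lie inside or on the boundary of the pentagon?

416

By the shoelace formula, twice the signed area is |[21·19 − 8·9] + [8·11 − 0·19] + [0·(-7) − (-5)·11] + [(-5)·(-9) − 7·(-7)] + [7·9 − 21·(-9)]| = 816, so the area is 408.
Along each edge there are gcd(|Δx|,|Δy|)+1 lattice points, so counting each shared vertex once the boundary has gcd(13,10) + gcd(8,8) + gcd(5,18) + gcd(12,2) + gcd(14,18) = 1+8+1+2+2 = 14.
Pick's theorem gives I = A − B/2 + 1 = 408 − 14/2 + 1 = 402, so the closed region contains I + B = 402 + 14 = 416 lattice points.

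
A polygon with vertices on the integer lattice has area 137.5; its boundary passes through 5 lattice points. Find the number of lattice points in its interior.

136

Pick's theorem A = I + B/2 − 1 rearranges to I = A − B/2 + 1 = 137.5 − 5/2 + 1 = 136.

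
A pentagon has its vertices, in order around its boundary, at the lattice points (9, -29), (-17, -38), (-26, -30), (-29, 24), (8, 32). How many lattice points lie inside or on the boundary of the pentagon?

2228

The shoelace formula gives twice the area as |(9·(-38) − (-17)·(-29)) + ((-17)·(-30) − (-26)·(-38)) + ((-26)·24 − (-29)·(-30)) + ((-29)·32 − 8·24) + (8·(-29) − 9·32)| = 4447, so the area is 4447/2.
Summing gcd(|Δx|,|Δy|) over the edges gives the boundary count: gcd(26,9) + gcd(9,8) + gcd(3,54) + gcd(37,8) + gcd(1,61) = 1+1+3+1+1 = 7.
Pick's theorem gives I = A − B/2 + 1 = 4447/2 − 7/2 + 1 = 2221, so the closed region contains I + B = 2221 + 7 = 2228 lattice points.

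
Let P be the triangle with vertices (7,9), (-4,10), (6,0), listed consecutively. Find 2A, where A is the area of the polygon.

100

Using the shoelace formula, 2A = |[7·10 − (-4)·9] + [(-4)·0 − 6·10] + [6·9 − 7·0]| = 100, so the area is 50.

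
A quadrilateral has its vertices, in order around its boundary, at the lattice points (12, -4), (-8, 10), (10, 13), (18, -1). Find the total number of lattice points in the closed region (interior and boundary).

Using the shoelace formula, 2A = |[12·10 − (-8)·(-4)] + [(-8)·13 − 10·10] + [10·(-1) − 18·13] + [18·(-4) − 12·(-1)]| = 420, so the area is 210.
Along each edge there are gcd(|Δx|,|Δy|)+1 lattice points, so counting each shared vertex once the boundary has gcd(20,14) + gcd(18,3) + gcd(8,14) + gcd(6,3) = 2+3+2+3 = 10.
Pick's theorem gives I = A − B/2 + 1 = 210 − 10/2 + 1 = 206, so the closed region contains I + B = 206 + 10 = 216 lattice points.

216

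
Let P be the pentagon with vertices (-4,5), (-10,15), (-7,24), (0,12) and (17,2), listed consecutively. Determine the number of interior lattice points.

Using the shoelace formula, 2A = |((-4)·15 − (-10)·5) + ((-10)·24 − (-7)·15) + ((-7)·12 − 0·24) + (0·2 − 17·12) + (17·5 − (-4)·2)| = 340, so the area is 170.
Along each edge there are gcd(|Δx|,|Δy|)+1 lattice points, so counting each shared vertex once the boundary has gcd(6,10) + gcd(3,9) + gcd(7,12) + gcd(17,10) + gcd(21,3) = 2+3+1+1+3 = 10.
By Pick's theorem A = I + B/2 − 1, so I = 170 − 10/2 + 1 = 166.

166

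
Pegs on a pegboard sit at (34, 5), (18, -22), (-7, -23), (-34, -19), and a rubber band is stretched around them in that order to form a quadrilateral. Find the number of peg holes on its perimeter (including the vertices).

The number of boundary lattice points is Σ gcd(|Δx|,|Δy|) = gcd(16,27) + gcd(25,1) + gcd(27,4) + gcd(68,24) = 1+1+1+4 = 7.

7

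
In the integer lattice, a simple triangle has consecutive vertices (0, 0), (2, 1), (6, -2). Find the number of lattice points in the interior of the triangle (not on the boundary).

Using the shoelace formula, 2A = |(0·1 − 2·0) + (2·(-2) − 6·1) + (6·0 − 0·(-2))| = 10, so the area is 5.
Along each edge there are gcd(|Δx|,|Δy|)+1 lattice points, so counting each shared vertex once the boundary has gcd(2,1) + gcd(4,3) + gcd(6,2) = 1+1+2 = 4.
Pick's theorem gives I = A − B/2 + 1 = 5 − 4/2 + 1 = 4.

4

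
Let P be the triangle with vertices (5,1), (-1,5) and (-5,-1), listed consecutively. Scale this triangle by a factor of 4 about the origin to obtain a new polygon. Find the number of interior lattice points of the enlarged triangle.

Using the shoelace formula, 2A = |[5·5 − (-1)·1] + [(-1)·(-1) − (-5)·5] + [(-5)·1 − 5·(-1)]| = 52, so the area is 26.
Summing gcd(|Δx|,|Δy|) over the edges gives the boundary count: gcd(6,4) + gcd(4,6) + gcd(10,2) = 2+2+2 = 6.
Scaling by 4 multiplies the area by 4² = 16 (so the new area is 416) and multiplies the boundary lattice-point count by 4, giving 24.
By Pick's theorem, the interior count of the dilated polygon is 416 − 24/2 + 1 = 405.

405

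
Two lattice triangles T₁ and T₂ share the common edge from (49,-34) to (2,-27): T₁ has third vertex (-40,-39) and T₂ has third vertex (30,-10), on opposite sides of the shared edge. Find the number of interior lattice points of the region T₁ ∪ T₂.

923

The union is the simple quadrilateral with vertices (49,-34), (-40,-39), (2,-27), (30,-10) in order.
The shoelace formula gives twice the area as |[49·(-39) − (-40)·(-34)] + [(-40)·(-27) − 2·(-39)] + [2·(-10) − 30·(-27)] + [30·(-34) − 49·(-10)]| = 1853, so the area is 926.5.
Summing gcd(|Δx|,|Δy|) over the edges gives the boundary count: gcd(89,5) + gcd(42,12) + gcd(28,17) + gcd(19,24) = 1+6+1+1 = 9.
By Pick's theorem I = A − B/2 + 1 = 926.5 − 9/2 + 1 = 923.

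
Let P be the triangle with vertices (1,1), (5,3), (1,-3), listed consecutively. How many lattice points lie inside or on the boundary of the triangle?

The shoelace formula gives twice the area as |[1·3 − 5·1] + [5·(-3) − 1·3] + [1·1 − 1·(-3)]| = 16, so the area is 8.
The number of boundary lattice points is Σ gcd(|Δx|,|Δy|) = gcd(4,2) + gcd(4,6) + gcd(0,4) = 2+2+4 = 8.
Pick's theorem gives I = A − B/2 + 1 = 8 − 8/2 + 1 = 5, so the closed region contains I + B = 5 + 8 = 13 lattice points.

13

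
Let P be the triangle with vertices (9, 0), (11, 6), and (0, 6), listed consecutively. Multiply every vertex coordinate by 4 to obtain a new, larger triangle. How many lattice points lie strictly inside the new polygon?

497

The shoelace formula gives twice the area as |[9·6 − 11·0] + [11·6 − 0·6] + [0·0 − 9·6]| = 66, so the area is 33.
Summing gcd(|Δx|,|Δy|) over the edges gives the boundary count: gcd(2,6) + gcd(11,0) + gcd(9,6) = 2+11+3 = 16.
Scaling by 4 multiplies the area by 4² = 16 (so the new area is 528) and multiplies the boundary lattice-point count by 4, giving 64.
By Pick's theorem, the interior count of the dilated polygon is 528 − 64/2 + 1 = 497.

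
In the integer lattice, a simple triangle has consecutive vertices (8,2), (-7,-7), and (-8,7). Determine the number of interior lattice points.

108

The shoelace formula gives twice the area as |[8·(-7) − (-7)·2] + [(-7)·7 − (-8)·(-7)] + [(-8)·2 − 8·7]| = 219, so the area is 219/2.
The number of boundary lattice points is Σ gcd(|Δx|,|Δy|) = gcd(15,9) + gcd(1,14) + gcd(16,5) = 3+1+1 = 5.
By Pick's theorem A = I + B/2 − 1, so I = 219/2 − 5/2 + 1 = 108.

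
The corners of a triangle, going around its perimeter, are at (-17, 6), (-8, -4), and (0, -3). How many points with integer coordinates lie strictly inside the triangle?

The shoelace formula gives twice the area as |((-17)·(-4) − (-8)·6) + ((-8)·(-3) − 0·(-4)) + (0·6 − (-17)·(-3))| = 89, so the area is 89/2.
The number of boundary lattice points is Σ gcd(|Δx|,|Δy|) = gcd(9,10) + gcd(8,1) + gcd(17,9) = 1+1+1 = 3.
Pick's theorem gives I = A − B/2 + 1 = 89/2 − 3/2 + 1 = 44.

44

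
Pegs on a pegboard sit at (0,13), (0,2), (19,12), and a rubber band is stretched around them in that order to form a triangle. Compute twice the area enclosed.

By the shoelace formula, twice the signed area is |(0·2 − 0·13) + (0·12 − 19·2) + (19·13 − 0·12)| = 209, so the area is 104.5.

209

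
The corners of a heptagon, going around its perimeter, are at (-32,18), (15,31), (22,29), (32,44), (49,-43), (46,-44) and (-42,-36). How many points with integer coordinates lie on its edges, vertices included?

Along each edge there are gcd(|Δx|,|Δy|)+1 lattice points, so counting each shared vertex once the boundary has gcd(47,13) + gcd(7,2) + gcd(10,15) + gcd(17,87) + gcd(3,1) + gcd(88,8) + gcd(10,54) = 1+1+5+1+1+8+2 = 19.

19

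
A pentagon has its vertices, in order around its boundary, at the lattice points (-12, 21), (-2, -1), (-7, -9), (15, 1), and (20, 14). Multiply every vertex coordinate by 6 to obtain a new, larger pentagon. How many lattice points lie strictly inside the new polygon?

17458

The shoelace formula gives twice the area as |[(-12)·(-1) − (-2)·21] + [(-2)·(-9) − (-7)·(-1)] + [(-7)·1 − 15·(-9)] + [15·14 − 20·1] + [20·21 − (-12)·14]| = 971, so the area is 485.5.
Along each edge there are gcd(|Δx|,|Δy|)+1 lattice points, so counting each shared vertex once the boundary has gcd(10,22) + gcd(5,8) + gcd(22,10) + gcd(5,13) + gcd(32,7) = 2+1+2+1+1 = 7.
Scaling by 6 multiplies the area by 6² = 36 (so the new area is 17478) and multiplies the boundary lattice-point count by 6, giving 42.
By Pick's theorem, the interior count of the dilated polygon is 17478 − 42/2 + 1 = 17458.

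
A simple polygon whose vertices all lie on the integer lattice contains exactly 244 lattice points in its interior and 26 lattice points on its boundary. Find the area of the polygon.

By Pick's theorem, A = I + B/2 − 1 = 244 + 26/2 − 1 = 256.

256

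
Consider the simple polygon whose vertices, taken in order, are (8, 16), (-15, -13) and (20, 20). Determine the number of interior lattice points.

Using the shoelace formula, 2A = |(8·(-13) − (-15)·16) + ((-15)·20 − 20·(-13)) + (20·16 − 8·20)| = 256, so the area is 128.
The number of boundary lattice points is Σ gcd(|Δx|,|Δy|) = gcd(23,29) + gcd(35,33) + gcd(12,4) = 1+1+4 = 6.
Pick's theorem gives I = A − B/2 + 1 = 128 − 6/2 + 1 = 126.

126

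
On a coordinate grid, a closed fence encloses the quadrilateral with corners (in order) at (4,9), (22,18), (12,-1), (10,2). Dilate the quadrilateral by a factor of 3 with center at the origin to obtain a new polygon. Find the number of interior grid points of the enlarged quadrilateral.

By the shoelace formula, twice the signed area is |[4·18 − 22·9] + [22·(-1) − 12·18] + [12·2 − 10·(-1)] + [10·9 − 4·2]| = 248, so the area is 124.
The number of boundary lattice points is Σ gcd(|Δx|,|Δy|) = gcd(18,9) + gcd(10,19) + gcd(2,3) + gcd(6,7) = 9+1+1+1 = 12.
Scaling by 3 multiplies the area by 3² = 9 (so the new area is 1116) and multiplies the boundary lattice-point count by 3, giving 36.
By Pick's theorem, the interior count of the dilated polygon is 1116 − 36/2 + 1 = 1099.

1099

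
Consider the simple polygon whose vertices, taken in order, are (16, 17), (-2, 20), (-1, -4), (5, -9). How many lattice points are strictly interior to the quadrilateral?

Using the shoelace formula, 2A = |[16·20 − (-2)·17] + [(-2)·(-4) − (-1)·20] + [(-1)·(-9) − 5·(-4)] + [5·17 − 16·(-9)]| = 640, so the area is 320.
The number of boundary lattice points is Σ gcd(|Δx|,|Δy|) = gcd(18,3) + gcd(1,24) + gcd(6,5) + gcd(11,26) = 3+1+1+1 = 6.
By Pick's theorem A = I + B/2 − 1, so I = 320 − 6/2 + 1 = 318.

318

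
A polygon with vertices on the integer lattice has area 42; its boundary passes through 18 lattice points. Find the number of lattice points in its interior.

From Pick's theorem, I = A − B/2 + 1 = 42 − 18/2 + 1 = 34.

34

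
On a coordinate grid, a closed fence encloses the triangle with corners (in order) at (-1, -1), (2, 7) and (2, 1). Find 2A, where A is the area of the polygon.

Using the shoelace formula, 2A = |[(-1)·7 − 2·(-1)] + [2·1 − 2·7] + [2·(-1) − (-1)·1]| = 18, so the area is 9.

18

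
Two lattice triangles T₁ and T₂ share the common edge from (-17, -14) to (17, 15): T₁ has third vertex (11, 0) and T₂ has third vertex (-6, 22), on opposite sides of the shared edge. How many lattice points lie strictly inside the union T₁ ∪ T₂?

The union is the simple quadrilateral with vertices (-17, -14), (11, 0), (17, 15), (-6, 22) in order.
By the shoelace formula, twice the signed area is |((-17)·0 − 11·(-14)) + (11·15 − 17·0) + (17·22 − (-6)·15) + ((-6)·(-14) − (-17)·22)| = 1241, so the area is 620.5.
Summing gcd(|Δx|,|Δy|) over the edges gives the boundary count: gcd(28,14) + gcd(6,15) + gcd(23,7) + gcd(11,36) = 14+3+1+1 = 19.
By Pick's theorem I = A − B/2 + 1 = 620.5 − 19/2 + 1 = 612.

612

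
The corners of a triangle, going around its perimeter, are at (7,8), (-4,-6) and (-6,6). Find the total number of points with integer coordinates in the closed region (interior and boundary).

The shoelace formula gives twice the area as |[7·(-6) − (-4)·8] + [(-4)·6 − (-6)·(-6)] + [(-6)·8 − 7·6]| = 160, so the area is 80.
Summing gcd(|Δx|,|Δy|) over the edges gives the boundary count: gcd(11,14) + gcd(2,12) + gcd(13,2) = 1+2+1 = 4.
Pick's theorem gives I = A − B/2 + 1 = 80 − 4/2 + 1 = 79, so the closed region contains I + B = 79 + 4 = 83 lattice points.

83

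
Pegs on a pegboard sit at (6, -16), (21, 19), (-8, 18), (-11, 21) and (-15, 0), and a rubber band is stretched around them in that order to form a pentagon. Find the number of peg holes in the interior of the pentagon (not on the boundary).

778

The shoelace formula gives twice the area as |[6·19 − 21·(-16)] + [21·18 − (-8)·19] + [(-8)·21 − (-11)·18] + [(-11)·0 − (-15)·21] + [(-15)·(-16) − 6·0]| = 1565, so the area is 1565/2.
The number of boundary lattice points is Σ gcd(|Δx|,|Δy|) = gcd(15,35) + gcd(29,1) + gcd(3,3) + gcd(4,21) + gcd(21,16) = 5+1+3+1+1 = 11.
By Pick's theorem A = I + B/2 − 1, so I = 1565/2 − 11/2 + 1 = 778.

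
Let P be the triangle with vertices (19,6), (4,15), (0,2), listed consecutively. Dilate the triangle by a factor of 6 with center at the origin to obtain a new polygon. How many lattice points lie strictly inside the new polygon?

4144

Using the shoelace formula, 2A = |(19·15 − 4·6) + (4·2 − 0·15) + (0·6 − 19·2)| = 231, so the area is 115.5.
Summing gcd(|Δx|,|Δy|) over the edges gives the boundary count: gcd(15,9) + gcd(4,13) + gcd(19,4) = 3+1+1 = 5.
Scaling by 6 multiplies the area by 6² = 36 (so the new area is 4158) and multiplies the boundary lattice-point count by 6, giving 30.
By Pick's theorem, the interior count of the dilated polygon is 4158 − 30/2 + 1 = 4144.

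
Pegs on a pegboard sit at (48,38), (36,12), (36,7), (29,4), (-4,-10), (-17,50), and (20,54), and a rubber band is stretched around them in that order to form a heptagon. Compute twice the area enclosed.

5425

By the shoelace formula, twice the signed area is |[48·12 − 36·38] + [36·7 − 36·12] + [36·4 − 29·7] + [29·(-10) − (-4)·4] + [(-4)·50 − (-17)·(-10)] + [(-17)·54 − 20·50] + [20·38 − 48·54]| = 5425, so the area is 5425/2.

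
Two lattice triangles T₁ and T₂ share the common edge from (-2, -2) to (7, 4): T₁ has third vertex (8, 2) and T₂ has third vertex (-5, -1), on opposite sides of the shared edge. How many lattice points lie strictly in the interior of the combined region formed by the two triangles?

24

The union is the simple quadrilateral with vertices (-2, -2), (8, 2), (7, 4), (-5, -1) in order.
By the shoelace formula, twice the signed area is |[(-2)·2 − 8·(-2)] + [8·4 − 7·2] + [7·(-1) − (-5)·4] + [(-5)·(-2) − (-2)·(-1)]| = 51, so the area is 25.5.
Summing gcd(|Δx|,|Δy|) over the edges gives the boundary count: gcd(10,4) + gcd(1,2) + gcd(12,5) + gcd(3,1) = 2+1+1+1 = 5.
By Pick's theorem I = A − B/2 + 1 = 25.5 − 5/2 + 1 = 24.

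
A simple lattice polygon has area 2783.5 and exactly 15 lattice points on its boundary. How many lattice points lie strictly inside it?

From Pick's theorem, I = A − B/2 + 1 = 2783.5 − 15/2 + 1 = 2777.

2777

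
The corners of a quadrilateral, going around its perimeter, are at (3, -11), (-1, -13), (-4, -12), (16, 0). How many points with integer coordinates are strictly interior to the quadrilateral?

34

Using the shoelace formula, 2A = |[3·(-13) − (-1)·(-11)] + [(-1)·(-12) − (-4)·(-13)] + [(-4)·0 − 16·(-12)] + [16·(-11) − 3·0]| = 74, so the area is 37.
The number of boundary lattice points is Σ gcd(|Δx|,|Δy|) = gcd(4,2) + gcd(3,1) + gcd(20,12) + gcd(13,11) = 2+1+4+1 = 8.
By Pick's theorem A = I + B/2 − 1, so I = 37 − 8/2 + 1 = 34.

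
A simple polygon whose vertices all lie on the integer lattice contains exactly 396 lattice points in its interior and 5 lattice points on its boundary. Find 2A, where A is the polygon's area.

795

By Pick's theorem, A = I + B/2 − 1 = 396 + 5/2 − 1 = 795/2.
Hence 2A = 795.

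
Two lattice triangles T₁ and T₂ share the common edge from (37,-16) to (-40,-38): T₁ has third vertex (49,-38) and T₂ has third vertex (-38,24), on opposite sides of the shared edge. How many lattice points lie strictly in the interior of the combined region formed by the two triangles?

3296

The union is the simple quadrilateral with vertices (37,-16), (49,-38), (-40,-38), (-38,24) in order.
The shoelace formula gives twice the area as |[37·(-38) − 49·(-16)] + [49·(-38) − (-40)·(-38)] + [(-40)·24 − (-38)·(-38)] + [(-38)·(-16) − 37·24]| = 6688, so the area is 3344.
The number of boundary lattice points is Σ gcd(|Δx|,|Δy|) = gcd(12,22) + gcd(89,0) + gcd(2,62) + gcd(75,40) = 2+89+2+5 = 98.
By Pick's theorem I = A − B/2 + 1 = 3344 − 98/2 + 1 = 3296.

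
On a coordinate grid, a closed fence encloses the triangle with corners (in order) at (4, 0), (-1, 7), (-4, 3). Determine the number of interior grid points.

By the shoelace formula, twice the signed area is |[4·7 − (-1)·0] + [(-1)·3 − (-4)·7] + [(-4)·0 − 4·3]| = 41, so the area is 41/2.
Summing gcd(|Δx|,|Δy|) over the edges gives the boundary count: gcd(5,7) + gcd(3,4) + gcd(8,3) = 1+1+1 = 3.
By Pick's theorem A = I + B/2 − 1, so I = 41/2 − 3/2 + 1 = 20.

20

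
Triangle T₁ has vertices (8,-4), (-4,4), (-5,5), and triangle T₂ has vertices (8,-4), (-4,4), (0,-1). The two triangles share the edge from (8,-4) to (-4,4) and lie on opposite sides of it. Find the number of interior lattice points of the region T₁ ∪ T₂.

The union is the simple quadrilateral with vertices (8,-4), (-5,5), (-4,4), (0,-1) in order.
By the shoelace formula, twice the signed area is |[8·5 − (-5)·(-4)] + [(-5)·4 − (-4)·5] + [(-4)·(-1) − 0·4] + [0·(-4) − 8·(-1)]| = 32, so the area is 16.
Along each edge there are gcd(|Δx|,|Δy|)+1 lattice points, so counting each shared vertex once the boundary has gcd(13,9) + gcd(1,1) + gcd(4,5) + gcd(8,3) = 1+1+1+1 = 4.
By Pick's theorem I = A − B/2 + 1 = 16 − 4/2 + 1 = 15.

15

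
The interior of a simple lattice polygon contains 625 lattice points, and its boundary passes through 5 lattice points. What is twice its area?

1253

By Pick's theorem, A = I + B/2 − 1 = 625 + 5/2 − 1 = 1253/2.
Hence 2A = 1253.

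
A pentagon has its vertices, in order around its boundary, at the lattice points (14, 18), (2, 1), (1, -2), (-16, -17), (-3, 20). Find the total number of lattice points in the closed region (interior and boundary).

394

By the shoelace formula, twice the signed area is |(14·1 − 2·18) + (2·(-2) − 1·1) + (1·(-17) − (-16)·(-2)) + ((-16)·20 − (-3)·(-17)) + ((-3)·18 − 14·20)| = 781, so the area is 390.5.
Along each edge there are gcd(|Δx|,|Δy|)+1 lattice points, so counting each shared vertex once the boundary has gcd(12,17) + gcd(1,3) + gcd(17,15) + gcd(13,37) + gcd(17,2) = 1+1+1+1+1 = 5.
Pick's theorem gives I = A − B/2 + 1 = 390.5 − 5/2 + 1 = 389, so the closed region contains I + B = 389 + 5 = 394 lattice points.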